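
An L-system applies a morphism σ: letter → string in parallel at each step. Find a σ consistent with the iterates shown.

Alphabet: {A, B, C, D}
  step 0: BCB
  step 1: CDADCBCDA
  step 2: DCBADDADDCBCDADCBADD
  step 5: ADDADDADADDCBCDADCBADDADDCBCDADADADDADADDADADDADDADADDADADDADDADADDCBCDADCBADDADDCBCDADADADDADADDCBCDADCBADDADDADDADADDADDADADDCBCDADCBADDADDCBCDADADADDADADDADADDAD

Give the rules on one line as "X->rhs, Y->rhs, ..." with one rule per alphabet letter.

A->D, B->CDA, C->DCB, D->AD

  step 1 ⇒ step 2: CDADCBCDA ⇒ DCB·AD·D·AD·DCB·CDA·DCB·AD·D
    A ↦ D
    B ↦ CDA
    C ↦ DCB
    D ↦ AD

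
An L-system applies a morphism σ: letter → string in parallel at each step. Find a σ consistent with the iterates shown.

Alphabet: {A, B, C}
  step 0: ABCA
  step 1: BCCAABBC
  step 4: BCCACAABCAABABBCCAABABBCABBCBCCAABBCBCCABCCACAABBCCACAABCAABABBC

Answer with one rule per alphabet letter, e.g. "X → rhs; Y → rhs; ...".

  step 0 ⇒ step 1: ABCA ⇒ BC·CA·AB·BC
    A ↦ BC
    B ↦ CA
    C ↦ AB

A->BC, B->CA, C->AB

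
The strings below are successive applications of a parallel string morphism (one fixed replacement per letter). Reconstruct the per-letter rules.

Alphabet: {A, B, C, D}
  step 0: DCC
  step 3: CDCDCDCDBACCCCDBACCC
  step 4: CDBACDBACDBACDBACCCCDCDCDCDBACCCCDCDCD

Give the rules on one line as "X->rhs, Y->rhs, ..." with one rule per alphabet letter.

  step 3 ⇒ step 4: CDCDCDCDBACCCCDBACCC ⇒ CD·BA·CD·BA·CD·BA·CD·BA·C·CC·CD·CD·CD·CD·BA·C·CC·CD·CD·CD
    A ↦ CC
    B ↦ C
    C ↦ CD
    D ↦ BA

A->CC, B->C, C->CD, D->BA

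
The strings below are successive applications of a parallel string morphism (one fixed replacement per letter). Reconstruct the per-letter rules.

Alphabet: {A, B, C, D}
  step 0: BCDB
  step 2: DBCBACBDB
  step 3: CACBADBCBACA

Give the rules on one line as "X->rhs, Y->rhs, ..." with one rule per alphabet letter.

  step 2 ⇒ step 3: DBCBACBDB ⇒ C·A·CB·A·DB·CB·A·C·A
    A ↦ DB
    B ↦ A
    C ↦ CB
    D ↦ C

A->DB, B->A, C->CB, D->C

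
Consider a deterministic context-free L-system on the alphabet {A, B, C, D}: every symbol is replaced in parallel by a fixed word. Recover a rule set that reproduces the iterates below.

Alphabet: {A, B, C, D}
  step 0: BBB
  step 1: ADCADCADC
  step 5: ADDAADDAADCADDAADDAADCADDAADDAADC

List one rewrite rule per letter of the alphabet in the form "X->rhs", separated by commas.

  step 0 ⇒ step 1: BBB ⇒ ADC·ADC·ADC
    B ↦ ADC
    A ↦ D  (constrained at step 1)
    C ↦ ADB  (constrained at step 1)
    D ↦ A  (constrained at step 1)

A->D, B->ADC, C->ADB, D->A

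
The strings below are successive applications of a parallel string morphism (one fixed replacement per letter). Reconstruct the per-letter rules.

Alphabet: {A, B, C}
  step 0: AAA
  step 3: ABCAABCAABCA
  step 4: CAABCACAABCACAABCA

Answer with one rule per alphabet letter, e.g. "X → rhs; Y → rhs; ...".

A->CA, B->A, C->B

  step 3 ⇒ step 4: ABCAABCAABCA ⇒ CA·A·B·CA·CA·A·B·CA·CA·A·B·CA
    A ↦ CA
    B ↦ A
    C ↦ B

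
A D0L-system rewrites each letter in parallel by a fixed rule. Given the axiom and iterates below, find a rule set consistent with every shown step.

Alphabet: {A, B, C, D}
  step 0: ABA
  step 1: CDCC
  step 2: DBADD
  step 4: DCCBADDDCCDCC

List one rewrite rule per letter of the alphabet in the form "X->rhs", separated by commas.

  step 1 ⇒ step 2: CDCC ⇒ D·BA·D·D
    C ↦ D
    D ↦ BA
  step 0 ⇒ step 1: ABA ⇒ C·DC·C
    A ↦ C
  step 0 ⇒ step 1: ABA ⇒ C·DC·C
    B ↦ DC

A->C, B->DC, C->D, D->BA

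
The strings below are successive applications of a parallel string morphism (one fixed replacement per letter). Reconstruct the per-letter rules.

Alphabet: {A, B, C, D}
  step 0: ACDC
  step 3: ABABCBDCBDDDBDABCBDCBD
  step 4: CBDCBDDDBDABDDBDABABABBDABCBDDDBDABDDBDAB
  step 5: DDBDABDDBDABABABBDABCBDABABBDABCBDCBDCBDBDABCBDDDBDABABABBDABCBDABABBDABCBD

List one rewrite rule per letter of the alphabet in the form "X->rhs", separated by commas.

  step 4 ⇒ step 5: CBDCBDDDBDABDDBDABABABBDABCBDDDBDABDDBDAB ⇒ DD·BD·AB·DD·BD·AB·AB·AB·BD·AB·C·BD·AB·AB·BD·AB·C·BD·C·BD·C·BD·BD·AB·C·BD·DD·BD·AB·AB·AB·BD·AB·C·BD·AB·AB·BD·AB·C·BD
    A ↦ C
    B ↦ BD
    C ↦ DD
    D ↦ AB

A->C, B->BD, C->DD, D->AB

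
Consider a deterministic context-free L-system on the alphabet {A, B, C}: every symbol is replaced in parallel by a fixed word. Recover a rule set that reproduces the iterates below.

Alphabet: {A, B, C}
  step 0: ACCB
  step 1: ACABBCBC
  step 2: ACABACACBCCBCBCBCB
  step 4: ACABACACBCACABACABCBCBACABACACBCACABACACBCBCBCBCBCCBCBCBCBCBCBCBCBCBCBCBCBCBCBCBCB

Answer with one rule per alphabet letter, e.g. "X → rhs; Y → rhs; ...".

  step 1 ⇒ step 2: ACABBCBC ⇒ ACA·B·ACA·CBC·CBC·B·CBC·B
    A ↦ ACA
    B ↦ CBC
    C ↦ B

A->ACA, B->CBC, C->B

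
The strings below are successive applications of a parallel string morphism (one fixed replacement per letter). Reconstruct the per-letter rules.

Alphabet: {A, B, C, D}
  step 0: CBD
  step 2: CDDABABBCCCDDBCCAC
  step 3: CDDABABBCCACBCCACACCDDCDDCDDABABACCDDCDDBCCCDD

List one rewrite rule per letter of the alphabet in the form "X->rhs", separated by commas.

A->BCC, B->AC, C->CDD, D->AB

  step 2 ⇒ step 3: CDDABABBCCCDDBCCAC ⇒ CDD·AB·AB·BCC·AC·BCC·AC·AC·CDD·CDD·CDD·AB·AB·AC·CDD·CDD·BCC·CDD
    A ↦ BCC
    B ↦ AC
    C ↦ CDD
    D ↦ AB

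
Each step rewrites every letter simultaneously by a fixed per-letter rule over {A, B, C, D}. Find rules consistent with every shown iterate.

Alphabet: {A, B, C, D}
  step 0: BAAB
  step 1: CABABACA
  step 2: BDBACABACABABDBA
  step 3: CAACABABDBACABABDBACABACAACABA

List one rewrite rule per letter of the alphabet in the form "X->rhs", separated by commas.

  step 2 ⇒ step 3: BDBACABACABABDBA ⇒ CA·A·CA·BA·BD·BA·CA·BA·BD·BA·CA·BA·CA·A·CA·BA
    A ↦ BA
    B ↦ CA
    C ↦ BD
    D ↦ A

A->BA, B->CA, C->BD, D->A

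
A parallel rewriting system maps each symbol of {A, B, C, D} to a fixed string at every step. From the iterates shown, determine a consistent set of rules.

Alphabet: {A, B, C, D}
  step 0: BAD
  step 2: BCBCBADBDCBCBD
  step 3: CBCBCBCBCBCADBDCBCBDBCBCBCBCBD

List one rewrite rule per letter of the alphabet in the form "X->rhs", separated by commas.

A->AD, B->CBC, C->B, D->BD

  step 2 ⇒ step 3: BCBCBADBDCBCBD ⇒ CBC·B·CBC·B·CBC·AD·BD·CBC·BD·B·CBC·B·CBC·BD
    A ↦ AD
    B ↦ CBC
    C ↦ B
    D ↦ BD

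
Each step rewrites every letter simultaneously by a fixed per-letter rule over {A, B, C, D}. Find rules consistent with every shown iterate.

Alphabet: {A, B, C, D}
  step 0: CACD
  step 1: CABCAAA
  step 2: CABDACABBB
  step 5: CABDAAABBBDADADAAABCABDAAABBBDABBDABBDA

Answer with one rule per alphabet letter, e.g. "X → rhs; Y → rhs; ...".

  step 1 ⇒ step 2: CABCAAA ⇒ CA·B·DA·CA·B·B·B
    A ↦ B
    B ↦ DA
    C ↦ CA
  step 0 ⇒ step 1: CACD ⇒ CA·B·CA·AA
    D ↦ AA

A->B, B->DA, C->CA, D->AA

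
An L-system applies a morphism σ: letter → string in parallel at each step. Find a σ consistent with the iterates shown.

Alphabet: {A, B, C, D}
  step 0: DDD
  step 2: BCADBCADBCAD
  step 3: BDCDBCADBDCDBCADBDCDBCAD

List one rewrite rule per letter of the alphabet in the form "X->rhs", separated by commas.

A->BC, B->BD, C->CD, D->AD

  step 2 ⇒ step 3: BCADBCADBCAD ⇒ BD·CD·BC·AD·BD·CD·BC·AD·BD·CD·BC·AD
    A ↦ BC
    B ↦ BD
    C ↦ CD
    D ↦ AD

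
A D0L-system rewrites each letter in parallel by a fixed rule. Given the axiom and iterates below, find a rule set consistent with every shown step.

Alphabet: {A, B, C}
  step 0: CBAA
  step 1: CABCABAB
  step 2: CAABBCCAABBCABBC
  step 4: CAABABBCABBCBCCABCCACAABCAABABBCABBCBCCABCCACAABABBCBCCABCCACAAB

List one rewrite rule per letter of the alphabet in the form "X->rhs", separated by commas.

A->AB, B->BC, C->CA

  step 1 ⇒ step 2: CABCABAB ⇒ CA·AB·BC·CA·AB·BC·AB·BC
    A ↦ AB
    B ↦ BC
    C ↦ CA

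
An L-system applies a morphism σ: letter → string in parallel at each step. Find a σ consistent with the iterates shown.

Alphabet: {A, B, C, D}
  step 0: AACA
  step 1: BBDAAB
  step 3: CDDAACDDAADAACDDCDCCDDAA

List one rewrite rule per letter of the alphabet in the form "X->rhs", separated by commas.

A->B, B->DC, C->DAA, D->CD

  step 0 ⇒ step 1: AACA ⇒ B·B·DAA·B
    A ↦ B
    C ↦ DAA
    B ↦ DC  (constrained at step 1)
    D ↦ CD  (constrained at step 1)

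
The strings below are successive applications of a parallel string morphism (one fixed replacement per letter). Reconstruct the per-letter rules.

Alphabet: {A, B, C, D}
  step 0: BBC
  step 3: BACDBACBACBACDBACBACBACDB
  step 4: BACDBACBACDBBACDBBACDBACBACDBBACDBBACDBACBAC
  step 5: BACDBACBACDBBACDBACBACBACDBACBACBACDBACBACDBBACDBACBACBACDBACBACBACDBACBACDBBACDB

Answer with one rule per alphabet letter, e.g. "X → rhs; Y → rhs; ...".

A->D, B->BAC, C->B, D->AC

  step 4 ⇒ step 5: BACDBACBACDBBACDBBACDBACBACDBBACDBBACDBACBAC ⇒ BAC·D·B·AC·BAC·D·B·BAC·D·B·AC·BAC·BAC·D·B·AC·BAC·BAC·D·B·AC·BAC·D·B·BAC·D·B·AC·BAC·BAC·D·B·AC·BAC·BAC·D·B·AC·BAC·D·B·BAC·D·B
    A ↦ D
    B ↦ BAC
    C ↦ B
    D ↦ AC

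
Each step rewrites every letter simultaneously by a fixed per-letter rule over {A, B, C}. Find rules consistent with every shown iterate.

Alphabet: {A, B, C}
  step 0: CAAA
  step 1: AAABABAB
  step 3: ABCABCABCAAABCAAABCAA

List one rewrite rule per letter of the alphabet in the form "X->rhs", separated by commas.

  step 0 ⇒ step 1: CAAA ⇒ AA·AB·AB·AB
    A ↦ AB
    C ↦ AA
    B ↦ C  (constrained at step 1)

A->AB, B->C, C->AA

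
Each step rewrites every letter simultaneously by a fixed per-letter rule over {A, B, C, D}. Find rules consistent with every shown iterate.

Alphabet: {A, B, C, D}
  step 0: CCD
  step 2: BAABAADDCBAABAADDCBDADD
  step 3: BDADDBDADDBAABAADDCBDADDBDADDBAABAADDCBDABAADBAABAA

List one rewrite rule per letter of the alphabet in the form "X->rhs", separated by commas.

A->D, B->BDA, C->DDC, D->BAA

  step 2 ⇒ step 3: BAABAADDCBAABAADDCBDADD ⇒ BDA·D·D·BDA·D·D·BAA·BAA·DDC·BDA·D·D·BDA·D·D·BAA·BAA·DDC·BDA·BAA·D·BAA·BAA
    A ↦ D
    B ↦ BDA
    C ↦ DDC
    D ↦ BAA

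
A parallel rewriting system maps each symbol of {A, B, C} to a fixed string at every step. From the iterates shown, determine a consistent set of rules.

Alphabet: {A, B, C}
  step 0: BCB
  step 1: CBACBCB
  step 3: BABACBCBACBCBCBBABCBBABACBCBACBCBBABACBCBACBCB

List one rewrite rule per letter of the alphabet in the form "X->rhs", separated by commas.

  step 0 ⇒ step 1: BCB ⇒ CB·ACB·CB
    B ↦ CB
    C ↦ ACB
    A ↦ BAB  (constrained at step 1)

A->BAB, B->CB, C->ACB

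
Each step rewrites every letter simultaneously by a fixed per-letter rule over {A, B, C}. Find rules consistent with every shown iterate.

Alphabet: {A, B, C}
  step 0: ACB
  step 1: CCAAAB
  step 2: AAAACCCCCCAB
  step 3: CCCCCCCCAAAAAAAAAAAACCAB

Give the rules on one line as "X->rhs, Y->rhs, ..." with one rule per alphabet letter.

  step 2 ⇒ step 3: AAAACCCCCCAB ⇒ CC·CC·CC·CC·AA·AA·AA·AA·AA·AA·CC·AB
    A ↦ CC
    B ↦ AB
    C ↦ AA

A->CC, B->AB, C->AA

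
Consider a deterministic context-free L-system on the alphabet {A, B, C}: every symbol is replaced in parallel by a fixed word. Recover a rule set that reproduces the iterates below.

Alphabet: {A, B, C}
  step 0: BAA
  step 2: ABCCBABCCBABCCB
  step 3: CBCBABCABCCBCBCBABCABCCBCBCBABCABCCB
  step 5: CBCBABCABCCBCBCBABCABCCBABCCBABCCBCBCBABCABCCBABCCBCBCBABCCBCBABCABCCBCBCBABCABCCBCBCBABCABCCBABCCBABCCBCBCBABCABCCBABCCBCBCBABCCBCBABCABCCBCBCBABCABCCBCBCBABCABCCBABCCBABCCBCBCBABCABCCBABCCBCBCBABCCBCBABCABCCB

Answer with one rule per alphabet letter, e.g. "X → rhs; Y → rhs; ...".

A->CB, B->CB, C->ABC

  step 2 ⇒ step 3: ABCCBABCCBABCCB ⇒ CB·CB·ABC·ABC·CB·CB·CB·ABC·ABC·CB·CB·CB·ABC·ABC·CB
    A ↦ CB
    B ↦ CB
    C ↦ ABC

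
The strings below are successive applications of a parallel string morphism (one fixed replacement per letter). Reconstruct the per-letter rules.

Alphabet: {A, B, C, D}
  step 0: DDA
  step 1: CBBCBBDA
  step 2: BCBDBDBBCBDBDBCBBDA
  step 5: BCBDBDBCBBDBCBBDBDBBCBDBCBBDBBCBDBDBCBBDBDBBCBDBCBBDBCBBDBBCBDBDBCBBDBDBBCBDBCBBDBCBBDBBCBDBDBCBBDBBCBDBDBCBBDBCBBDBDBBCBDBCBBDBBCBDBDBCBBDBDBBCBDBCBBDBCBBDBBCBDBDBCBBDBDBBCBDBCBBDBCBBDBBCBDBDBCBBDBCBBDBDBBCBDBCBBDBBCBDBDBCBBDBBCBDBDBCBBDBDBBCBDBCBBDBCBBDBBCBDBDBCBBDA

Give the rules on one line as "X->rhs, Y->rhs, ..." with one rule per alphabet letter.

A->DA, B->DB, C->BCB, D->CBB

  step 1 ⇒ step 2: CBBCBBDA ⇒ BCB·DB·DB·BCB·DB·DB·CBB·DA
    A ↦ DA
    B ↦ DB
    C ↦ BCB
    D ↦ CBB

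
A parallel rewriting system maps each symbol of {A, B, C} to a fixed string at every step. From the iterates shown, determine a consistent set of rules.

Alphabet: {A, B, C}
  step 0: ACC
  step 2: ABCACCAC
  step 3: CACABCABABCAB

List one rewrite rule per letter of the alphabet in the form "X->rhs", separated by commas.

  step 2 ⇒ step 3: ABCACCAC ⇒ C·AC·AB·C·AB·AB·C·AB
    A ↦ C
    B ↦ AC
    C ↦ AB

A->C, B->AC, C->AB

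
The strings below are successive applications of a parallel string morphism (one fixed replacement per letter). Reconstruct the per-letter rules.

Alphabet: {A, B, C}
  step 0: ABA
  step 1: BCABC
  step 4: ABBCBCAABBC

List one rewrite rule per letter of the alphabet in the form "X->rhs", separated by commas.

  step 0 ⇒ step 1: ABA ⇒ BC·A·BC
    A ↦ BC
    B ↦ A
    C ↦ B  (constrained at step 1)

A->BC, B->A, C->B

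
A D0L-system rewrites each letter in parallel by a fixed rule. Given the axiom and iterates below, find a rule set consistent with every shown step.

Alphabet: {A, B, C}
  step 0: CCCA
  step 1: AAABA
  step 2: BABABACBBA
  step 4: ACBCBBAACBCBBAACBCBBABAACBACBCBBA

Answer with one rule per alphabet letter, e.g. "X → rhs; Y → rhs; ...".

  step 1 ⇒ step 2: AAABA ⇒ BA·BA·BA·CB·BA
    A ↦ BA
    B ↦ CB
  step 0 ⇒ step 1: CCCA ⇒ A·A·A·BA
    C ↦ A

A->BA, B->CB, C->A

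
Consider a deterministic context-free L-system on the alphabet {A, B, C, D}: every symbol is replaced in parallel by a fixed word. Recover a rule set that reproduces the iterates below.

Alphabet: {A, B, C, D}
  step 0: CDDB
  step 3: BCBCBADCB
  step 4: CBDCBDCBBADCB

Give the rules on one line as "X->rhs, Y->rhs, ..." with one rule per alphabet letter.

  step 3 ⇒ step 4: BCBCBADCB ⇒ CB·D·CB·D·CB·B·A·D·CB
    A ↦ B
    B ↦ CB
    C ↦ D
    D ↦ A

A->B, B->CB, C->D, D->A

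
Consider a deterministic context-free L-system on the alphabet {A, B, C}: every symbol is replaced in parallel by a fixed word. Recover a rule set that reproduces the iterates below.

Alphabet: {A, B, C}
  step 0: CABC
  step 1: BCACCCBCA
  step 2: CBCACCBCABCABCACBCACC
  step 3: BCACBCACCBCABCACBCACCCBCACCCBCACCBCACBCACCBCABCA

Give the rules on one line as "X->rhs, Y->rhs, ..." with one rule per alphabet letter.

  step 2 ⇒ step 3: CBCACCBCABCABCACBCACC ⇒ BCA·C·BCA·CC·BCA·BCA·C·BCA·CC·C·BCA·CC·C·BCA·CC·BCA·C·BCA·CC·BCA·BCA
    A ↦ CC
    B ↦ C
    C ↦ BCA

A->CC, B->C, C->BCA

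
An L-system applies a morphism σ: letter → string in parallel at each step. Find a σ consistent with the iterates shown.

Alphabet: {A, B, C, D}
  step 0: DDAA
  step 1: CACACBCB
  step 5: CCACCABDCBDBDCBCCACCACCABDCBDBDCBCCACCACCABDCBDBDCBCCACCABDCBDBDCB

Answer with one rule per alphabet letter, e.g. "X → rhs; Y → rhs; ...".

A->CB, B->C, C->BD, D->CA

  step 0 ⇒ step 1: DDAA ⇒ CA·CA·CB·CB
    A ↦ CB
    D ↦ CA
    B ↦ C  (constrained at step 1)
    C ↦ BD  (constrained at step 1)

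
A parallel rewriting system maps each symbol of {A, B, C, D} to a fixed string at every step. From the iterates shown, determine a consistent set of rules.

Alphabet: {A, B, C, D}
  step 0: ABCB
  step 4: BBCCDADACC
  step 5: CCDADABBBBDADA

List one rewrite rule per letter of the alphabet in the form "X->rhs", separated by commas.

A->B, B->C, C->DA, D->B

  step 4 ⇒ step 5: BBCCDADACC ⇒ C·C·DA·DA·B·B·B·B·DA·DA
    A ↦ B
    B ↦ C
    C ↦ DA
    D ↦ B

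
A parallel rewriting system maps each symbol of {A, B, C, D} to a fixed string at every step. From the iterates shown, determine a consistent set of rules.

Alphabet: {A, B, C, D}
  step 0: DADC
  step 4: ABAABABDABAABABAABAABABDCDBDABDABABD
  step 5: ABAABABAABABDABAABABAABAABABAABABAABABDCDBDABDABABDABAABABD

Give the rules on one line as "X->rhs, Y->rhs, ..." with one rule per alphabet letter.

A->AB, B->A, C->CD, D->BD

  step 4 ⇒ step 5: ABAABABDABAABABAABAABABDCDBDABDABABD ⇒ AB·A·AB·AB·A·AB·A·BD·AB·A·AB·AB·A·AB·A·AB·AB·A·AB·AB·A·AB·A·BD·CD·BD·A·BD·AB·A·BD·AB·A·AB·A·BD
    A ↦ AB
    B ↦ A
    C ↦ CD
    D ↦ BD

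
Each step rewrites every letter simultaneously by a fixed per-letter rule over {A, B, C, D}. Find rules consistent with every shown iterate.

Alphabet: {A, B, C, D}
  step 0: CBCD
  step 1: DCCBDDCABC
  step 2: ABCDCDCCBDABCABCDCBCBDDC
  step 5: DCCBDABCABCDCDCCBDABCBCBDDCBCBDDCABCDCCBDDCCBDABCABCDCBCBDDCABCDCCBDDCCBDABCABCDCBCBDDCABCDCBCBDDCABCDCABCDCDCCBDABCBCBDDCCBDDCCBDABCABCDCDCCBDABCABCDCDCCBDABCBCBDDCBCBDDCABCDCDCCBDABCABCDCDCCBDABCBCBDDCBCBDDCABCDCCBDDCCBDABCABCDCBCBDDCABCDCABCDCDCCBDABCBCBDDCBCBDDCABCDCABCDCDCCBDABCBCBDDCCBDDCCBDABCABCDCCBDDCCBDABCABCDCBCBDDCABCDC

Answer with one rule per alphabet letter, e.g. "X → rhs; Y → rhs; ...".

  step 1 ⇒ step 2: DCCBDDCABC ⇒ ABC·DC·DC·CBD·ABC·ABC·DC·B·CBD·DC
    A ↦ B
    B ↦ CBD
    C ↦ DC
    D ↦ ABC

A->B, B->CBD, C->DC, D->ABC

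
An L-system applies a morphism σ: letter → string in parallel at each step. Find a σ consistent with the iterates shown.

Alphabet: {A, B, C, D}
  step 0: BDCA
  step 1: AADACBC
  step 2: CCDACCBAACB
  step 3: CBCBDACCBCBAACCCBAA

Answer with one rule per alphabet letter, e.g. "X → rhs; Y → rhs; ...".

  step 2 ⇒ step 3: CCDACCBAACB ⇒ CB·CB·DA·C·CB·CB·AA·C·C·CB·AA
    A ↦ C
    B ↦ AA
    C ↦ CB
    D ↦ DA

A->C, B->AA, C->CB, D->DA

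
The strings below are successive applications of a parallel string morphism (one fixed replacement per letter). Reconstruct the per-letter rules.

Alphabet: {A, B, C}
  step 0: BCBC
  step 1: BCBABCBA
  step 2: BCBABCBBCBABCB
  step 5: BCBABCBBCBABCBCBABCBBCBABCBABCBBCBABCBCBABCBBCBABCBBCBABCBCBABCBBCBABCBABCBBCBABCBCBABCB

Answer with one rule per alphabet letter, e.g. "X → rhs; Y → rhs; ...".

A->B, B->BC, C->BA

  step 1 ⇒ step 2: BCBABCBA ⇒ BC·BA·BC·B·BC·BA·BC·B
    A ↦ B
    B ↦ BC
    C ↦ BA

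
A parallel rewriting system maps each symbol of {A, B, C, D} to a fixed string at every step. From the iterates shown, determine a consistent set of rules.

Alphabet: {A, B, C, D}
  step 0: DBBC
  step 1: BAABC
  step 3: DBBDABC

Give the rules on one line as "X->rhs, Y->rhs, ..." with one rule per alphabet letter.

A->D, B->A, C->BC, D->B

  step 0 ⇒ step 1: DBBC ⇒ B·A·A·BC
    B ↦ A
    C ↦ BC
    D ↦ B
    A ↦ D  (constrained at step 1)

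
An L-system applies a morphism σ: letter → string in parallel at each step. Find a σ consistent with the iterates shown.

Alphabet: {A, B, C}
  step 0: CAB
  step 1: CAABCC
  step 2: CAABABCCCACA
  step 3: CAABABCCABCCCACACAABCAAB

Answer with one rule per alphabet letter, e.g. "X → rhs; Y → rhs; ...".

  step 2 ⇒ step 3: CAABABCCCACA ⇒ CA·AB·AB·CC·AB·CC·CA·CA·CA·AB·CA·AB
    A ↦ AB
    B ↦ CC
    C ↦ CA

A->AB, B->CC, C->CA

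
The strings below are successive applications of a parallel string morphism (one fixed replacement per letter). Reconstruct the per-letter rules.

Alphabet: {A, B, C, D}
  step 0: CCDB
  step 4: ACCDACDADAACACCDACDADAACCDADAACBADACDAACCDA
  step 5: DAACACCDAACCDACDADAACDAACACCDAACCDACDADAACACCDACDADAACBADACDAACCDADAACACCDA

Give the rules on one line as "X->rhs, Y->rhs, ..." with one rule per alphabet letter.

  step 4 ⇒ step 5: ACCDACDADAACACCDACDADAACCDADAACBADACDAACCDA ⇒ DA·AC·AC·C·DA·AC·C·DA·C·DA·DA·AC·DA·AC·AC·C·DA·AC·C·DA·C·DA·DA·AC·AC·C·DA·C·DA·DA·AC·BA·DA·C·DA·AC·C·DA·DA·AC·AC·C·DA
    A ↦ DA
    B ↦ BA
    C ↦ AC
    D ↦ C

A->DA, B->BA, C->AC, D->C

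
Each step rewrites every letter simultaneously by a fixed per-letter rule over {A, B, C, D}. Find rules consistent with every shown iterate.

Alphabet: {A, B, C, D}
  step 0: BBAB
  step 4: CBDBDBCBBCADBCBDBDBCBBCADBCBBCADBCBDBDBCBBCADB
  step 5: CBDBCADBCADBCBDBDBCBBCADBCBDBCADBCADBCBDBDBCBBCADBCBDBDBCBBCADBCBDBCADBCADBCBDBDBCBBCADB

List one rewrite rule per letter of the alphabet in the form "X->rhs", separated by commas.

A->B, B->DB, C->CB, D->CA

  step 4 ⇒ step 5: CBDBDBCBBCADBCBDBDBCBBCADBCBBCADBCBDBDBCBBCADB ⇒ CB·DB·CA·DB·CA·DB·CB·DB·DB·CB·B·CA·DB·CB·DB·CA·DB·CA·DB·CB·DB·DB·CB·B·CA·DB·CB·DB·DB·CB·B·CA·DB·CB·DB·CA·DB·CA·DB·CB·DB·DB·CB·B·CA·DB
    A ↦ B
    B ↦ DB
    C ↦ CB
    D ↦ CA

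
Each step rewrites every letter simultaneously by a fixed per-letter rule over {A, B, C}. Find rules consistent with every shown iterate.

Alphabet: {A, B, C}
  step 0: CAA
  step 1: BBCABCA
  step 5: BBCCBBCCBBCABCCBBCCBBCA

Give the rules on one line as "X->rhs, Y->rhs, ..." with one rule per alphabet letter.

A->BCA, B->C, C->B

  step 0 ⇒ step 1: CAA ⇒ B·BCA·BCA
    A ↦ BCA
    C ↦ B
    B ↦ C  (constrained at step 1)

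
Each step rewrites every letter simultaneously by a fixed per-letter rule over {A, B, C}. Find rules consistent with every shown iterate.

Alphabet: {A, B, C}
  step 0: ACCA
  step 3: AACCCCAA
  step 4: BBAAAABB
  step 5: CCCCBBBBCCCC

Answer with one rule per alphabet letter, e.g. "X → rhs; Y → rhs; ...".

  step 4 ⇒ step 5: BBAAAABB ⇒ CC·CC·B·B·B·B·CC·CC
    A ↦ B
    B ↦ CC
  step 3 ⇒ step 4: AACCCCAA ⇒ B·B·A·A·A·A·B·B
    C ↦ A

A->B, B->CC, C->A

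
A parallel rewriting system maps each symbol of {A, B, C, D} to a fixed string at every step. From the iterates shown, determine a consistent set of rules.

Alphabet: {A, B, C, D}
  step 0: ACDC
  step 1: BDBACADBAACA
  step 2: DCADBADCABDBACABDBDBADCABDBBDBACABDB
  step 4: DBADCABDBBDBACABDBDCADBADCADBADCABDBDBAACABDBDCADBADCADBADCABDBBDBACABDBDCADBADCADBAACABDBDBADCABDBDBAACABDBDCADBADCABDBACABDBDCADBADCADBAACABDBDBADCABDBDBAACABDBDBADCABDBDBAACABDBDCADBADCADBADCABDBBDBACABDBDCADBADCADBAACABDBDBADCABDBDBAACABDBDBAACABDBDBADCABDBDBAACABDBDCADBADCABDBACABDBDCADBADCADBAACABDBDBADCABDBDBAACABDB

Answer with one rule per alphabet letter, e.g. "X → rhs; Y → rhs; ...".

A->BDB, B->DCA, C->ACA, D->DBA

  step 1 ⇒ step 2: BDBACADBAACA ⇒ DCA·DBA·DCA·BDB·ACA·BDB·DBA·DCA·BDB·BDB·ACA·BDB
    A ↦ BDB
    B ↦ DCA
    C ↦ ACA
    D ↦ DBA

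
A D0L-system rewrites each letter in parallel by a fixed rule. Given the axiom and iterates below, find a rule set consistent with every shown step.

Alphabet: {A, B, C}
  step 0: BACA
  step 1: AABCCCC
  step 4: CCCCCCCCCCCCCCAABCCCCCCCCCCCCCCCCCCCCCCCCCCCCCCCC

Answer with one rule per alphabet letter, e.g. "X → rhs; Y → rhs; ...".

A->C, B->AAB, C->CC

  step 0 ⇒ step 1: BACA ⇒ AAB·C·CC·C
    A ↦ C
    B ↦ AAB
    C ↦ CC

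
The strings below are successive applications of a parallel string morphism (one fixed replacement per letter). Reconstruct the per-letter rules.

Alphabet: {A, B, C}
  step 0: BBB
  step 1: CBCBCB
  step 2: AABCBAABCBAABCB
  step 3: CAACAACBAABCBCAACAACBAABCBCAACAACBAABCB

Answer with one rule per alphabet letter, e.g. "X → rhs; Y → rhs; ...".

  step 2 ⇒ step 3: AABCBAABCBAABCB ⇒ CAA·CAA·CB·AAB·CB·CAA·CAA·CB·AAB·CB·CAA·CAA·CB·AAB·CB
    A ↦ CAA
    B ↦ CB
    C ↦ AAB

A->CAA, B->CB, C->AAB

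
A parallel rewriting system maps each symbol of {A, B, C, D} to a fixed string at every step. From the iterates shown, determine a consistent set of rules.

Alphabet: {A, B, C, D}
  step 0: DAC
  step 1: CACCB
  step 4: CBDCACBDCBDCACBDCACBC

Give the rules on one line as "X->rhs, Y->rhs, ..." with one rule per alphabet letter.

  step 0 ⇒ step 1: DAC ⇒ CA·C·CB
    A ↦ C
    C ↦ CB
    D ↦ CA
    B ↦ D  (constrained at step 1)

A->C, B->D, C->CB, D->CA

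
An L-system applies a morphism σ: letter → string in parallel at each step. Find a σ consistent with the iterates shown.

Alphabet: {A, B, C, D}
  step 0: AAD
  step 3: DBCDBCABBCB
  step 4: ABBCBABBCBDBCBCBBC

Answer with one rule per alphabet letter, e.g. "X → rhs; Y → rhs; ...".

A->D, B->BC, C->B, D->AB

  step 3 ⇒ step 4: DBCDBCABBCB ⇒ AB·BC·B·AB·BC·B·D·BC·BC·B·BC
    A ↦ D
    B ↦ BC
    C ↦ B
    D ↦ AB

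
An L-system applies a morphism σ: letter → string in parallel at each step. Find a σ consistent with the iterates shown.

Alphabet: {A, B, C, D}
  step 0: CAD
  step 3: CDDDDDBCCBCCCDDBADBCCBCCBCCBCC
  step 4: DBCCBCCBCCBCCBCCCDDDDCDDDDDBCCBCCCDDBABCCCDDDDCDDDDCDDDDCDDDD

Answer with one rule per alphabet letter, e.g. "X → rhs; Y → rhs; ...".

A->BA, B->CDD, C->D, D->BCC

  step 3 ⇒ step 4: CDDDDDBCCBCCCDDBADBCCBCCBCCBCC ⇒ D·BCC·BCC·BCC·BCC·BCC·CDD·D·D·CDD·D·D·D·BCC·BCC·CDD·BA·BCC·CDD·D·D·CDD·D·D·CDD·D·D·CDD·D·D
    A ↦ BA
    B ↦ CDD
    C ↦ D
    D ↦ BCC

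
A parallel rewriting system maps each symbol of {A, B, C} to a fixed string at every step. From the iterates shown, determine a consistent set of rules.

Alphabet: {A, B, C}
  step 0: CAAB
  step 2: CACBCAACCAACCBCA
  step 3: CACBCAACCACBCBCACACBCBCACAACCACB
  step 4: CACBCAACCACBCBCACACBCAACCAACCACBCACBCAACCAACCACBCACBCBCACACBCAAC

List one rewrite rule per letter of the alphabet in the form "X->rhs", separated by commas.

  step 3 ⇒ step 4: CACBCAACCACBCBCACACBCBCACAACCACB ⇒ CA·CB·CA·AC·CA·CB·CB·CA·CA·CB·CA·AC·CA·AC·CA·CB·CA·CB·CA·AC·CA·AC·CA·CB·CA·CB·CB·CA·CA·CB·CA·AC
    A ↦ CB
    B ↦ AC
    C ↦ CA

A->CB, B->AC, C->CA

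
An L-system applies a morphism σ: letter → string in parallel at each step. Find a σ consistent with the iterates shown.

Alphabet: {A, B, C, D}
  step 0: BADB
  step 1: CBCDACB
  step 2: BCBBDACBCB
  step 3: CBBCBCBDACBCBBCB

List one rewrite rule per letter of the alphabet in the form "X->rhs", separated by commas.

  step 2 ⇒ step 3: BCBBDACBCB ⇒ CB·B·CB·CB·DA·C·B·CB·B·CB
    A ↦ C
    B ↦ CB
    C ↦ B
    D ↦ DA

A->C, B->CB, C->B, D->DA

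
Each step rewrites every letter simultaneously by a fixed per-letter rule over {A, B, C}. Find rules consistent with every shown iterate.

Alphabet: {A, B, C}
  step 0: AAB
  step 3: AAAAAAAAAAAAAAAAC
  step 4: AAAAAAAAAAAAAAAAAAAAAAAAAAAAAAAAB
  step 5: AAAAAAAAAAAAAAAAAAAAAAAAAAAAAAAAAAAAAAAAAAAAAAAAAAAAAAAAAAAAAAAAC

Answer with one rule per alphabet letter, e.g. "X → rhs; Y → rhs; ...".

  step 4 ⇒ step 5: AAAAAAAAAAAAAAAAAAAAAAAAAAAAAAAAB ⇒ AA·AA·AA·AA·AA·AA·AA·AA·AA·AA·AA·AA·AA·AA·AA·AA·AA·AA·AA·AA·AA·AA·AA·AA·AA·AA·AA·AA·AA·AA·AA·AA·C
    A ↦ AA
    B ↦ C
  step 3 ⇒ step 4: AAAAAAAAAAAAAAAAC ⇒ AA·AA·AA·AA·AA·AA·AA·AA·AA·AA·AA·AA·AA·AA·AA·AA·B
    C ↦ B

A->AA, B->C, C->B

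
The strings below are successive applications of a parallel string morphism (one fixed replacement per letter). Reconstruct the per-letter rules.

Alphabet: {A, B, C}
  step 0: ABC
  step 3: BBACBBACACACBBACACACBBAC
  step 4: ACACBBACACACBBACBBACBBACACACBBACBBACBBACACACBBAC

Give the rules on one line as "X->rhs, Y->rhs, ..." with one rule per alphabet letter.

  step 3 ⇒ step 4: BBACBBACACACBBACACACBBAC ⇒ AC·AC·BB·AC·AC·AC·BB·AC·BB·AC·BB·AC·AC·AC·BB·AC·BB·AC·BB·AC·AC·AC·BB·AC
    A ↦ BB
    B ↦ AC
    C ↦ AC

A->BB, B->AC, C->AC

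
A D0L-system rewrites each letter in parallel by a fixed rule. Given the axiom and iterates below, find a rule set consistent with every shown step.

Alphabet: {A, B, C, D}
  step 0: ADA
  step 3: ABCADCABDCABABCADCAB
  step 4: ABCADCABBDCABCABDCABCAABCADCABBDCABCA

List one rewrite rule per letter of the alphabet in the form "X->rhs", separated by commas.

  step 3 ⇒ step 4: ABCADCABDCABABCADCAB ⇒ AB·CA·DC·AB·B·DC·AB·CA·B·DC·AB·CA·AB·CA·DC·AB·B·DC·AB·CA
    A ↦ AB
    B ↦ CA
    C ↦ DC
    D ↦ B

A->AB, B->CA, C->DC, D->B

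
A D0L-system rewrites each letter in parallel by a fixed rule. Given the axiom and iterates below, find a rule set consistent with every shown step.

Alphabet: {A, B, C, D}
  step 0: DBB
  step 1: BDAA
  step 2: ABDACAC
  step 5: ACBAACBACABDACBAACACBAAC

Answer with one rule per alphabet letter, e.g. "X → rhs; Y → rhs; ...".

A->AC, B->A, C->B, D->BD

  step 1 ⇒ step 2: BDAA ⇒ A·BD·AC·AC
    A ↦ AC
    B ↦ A
    D ↦ BD
    C ↦ B  (constrained at step 2)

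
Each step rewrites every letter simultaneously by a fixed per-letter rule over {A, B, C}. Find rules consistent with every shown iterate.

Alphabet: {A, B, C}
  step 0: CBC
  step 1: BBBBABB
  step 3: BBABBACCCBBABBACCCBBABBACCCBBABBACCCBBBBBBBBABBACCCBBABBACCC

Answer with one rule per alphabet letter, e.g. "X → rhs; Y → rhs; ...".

A->CCC, B->BBA, C->BB

  step 0 ⇒ step 1: CBC ⇒ BB·BBA·BB
    B ↦ BBA
    C ↦ BB
    A ↦ CCC  (constrained at step 1)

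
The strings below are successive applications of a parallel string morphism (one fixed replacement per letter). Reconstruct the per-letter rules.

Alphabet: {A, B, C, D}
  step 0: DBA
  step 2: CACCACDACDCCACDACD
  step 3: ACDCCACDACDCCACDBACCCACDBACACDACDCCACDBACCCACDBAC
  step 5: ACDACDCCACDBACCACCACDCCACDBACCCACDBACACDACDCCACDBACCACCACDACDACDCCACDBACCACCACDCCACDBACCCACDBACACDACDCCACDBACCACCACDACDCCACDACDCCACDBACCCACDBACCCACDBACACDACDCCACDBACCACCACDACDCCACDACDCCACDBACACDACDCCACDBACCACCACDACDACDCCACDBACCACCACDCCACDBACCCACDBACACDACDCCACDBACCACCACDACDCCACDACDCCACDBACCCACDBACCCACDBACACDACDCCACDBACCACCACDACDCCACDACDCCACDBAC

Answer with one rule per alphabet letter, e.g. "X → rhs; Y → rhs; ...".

  step 2 ⇒ step 3: CACCACDACDCCACDACD ⇒ ACD·CC·ACD·ACD·CC·ACD·BAC·CC·ACD·BAC·ACD·ACD·CC·ACD·BAC·CC·ACD·BAC
    A ↦ CC
    C ↦ ACD
    D ↦ BAC
    B ↦ CA  (constrained at step 0)

A->CC, B->CA, C->ACD, D->BAC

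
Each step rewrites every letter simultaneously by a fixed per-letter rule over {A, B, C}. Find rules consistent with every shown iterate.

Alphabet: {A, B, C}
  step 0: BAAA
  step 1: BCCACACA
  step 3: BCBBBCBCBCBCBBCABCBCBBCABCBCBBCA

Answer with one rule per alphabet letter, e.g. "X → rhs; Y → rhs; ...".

  step 0 ⇒ step 1: BAAA ⇒ BC·CA·CA·CA
    A ↦ CA
    B ↦ BC
    C ↦ BB  (constrained at step 1)

A->CA, B->BC, C->BB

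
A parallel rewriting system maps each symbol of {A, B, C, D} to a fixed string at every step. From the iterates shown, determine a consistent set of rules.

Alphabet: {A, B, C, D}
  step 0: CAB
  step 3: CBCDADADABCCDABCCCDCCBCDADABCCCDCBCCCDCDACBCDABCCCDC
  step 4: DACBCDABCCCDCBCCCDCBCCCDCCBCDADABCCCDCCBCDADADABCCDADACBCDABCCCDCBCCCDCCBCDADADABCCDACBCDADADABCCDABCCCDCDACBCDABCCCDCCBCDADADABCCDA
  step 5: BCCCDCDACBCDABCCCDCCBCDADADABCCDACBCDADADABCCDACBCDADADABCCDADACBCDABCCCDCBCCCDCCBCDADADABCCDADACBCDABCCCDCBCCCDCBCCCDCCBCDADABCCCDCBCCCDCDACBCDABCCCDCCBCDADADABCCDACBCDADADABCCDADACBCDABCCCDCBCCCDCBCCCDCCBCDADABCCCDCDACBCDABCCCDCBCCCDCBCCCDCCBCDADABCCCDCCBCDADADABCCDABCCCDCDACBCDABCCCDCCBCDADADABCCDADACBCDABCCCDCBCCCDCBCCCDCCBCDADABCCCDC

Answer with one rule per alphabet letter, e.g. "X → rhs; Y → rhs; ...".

A->CDC, B->CBC, C->DA, D->BCC

  step 4 ⇒ step 5: DACBCDABCCCDCBCCCDCBCCCDCCBCDADABCCCDCCBCDADADABCCDADACBCDABCCCDCBCCCDCCBCDADADABCCDACBCDADADABCCDABCCCDCDACBCDABCCCDCCBCDADADABCCDA ⇒ BCC·CDC·DA·CBC·DA·BCC·CDC·CBC·DA·DA·DA·BCC·DA·CBC·DA·DA·DA·BCC·DA·CBC·DA·DA·DA·BCC·DA·DA·CBC·DA·BCC·CDC·BCC·CDC·CBC·DA·DA·DA·BCC·DA·DA·CBC·DA·BCC·CDC·BCC·CDC·BCC·CDC·CBC·DA·DA·BCC·CDC·BCC·CDC·DA·CBC·DA·BCC·CDC·CBC·DA·DA·DA·BCC·DA·CBC·DA·DA·DA·BCC·DA·DA·CBC·DA·BCC·CDC·BCC·CDC·BCC·CDC·CBC·DA·DA·BCC·CDC·DA·CBC·DA·BCC·CDC·BCC·CDC·BCC·CDC·CBC·DA·DA·BCC·CDC·CBC·DA·DA·DA·BCC·DA·BCC·CDC·DA·CBC·DA·BCC·CDC·CBC·DA·DA·DA·BCC·DA·DA·CBC·DA·BCC·CDC·BCC·CDC·BCC·CDC·CBC·DA·DA·BCC·CDC
    A ↦ CDC
    B ↦ CBC
    C ↦ DA
    D ↦ BCC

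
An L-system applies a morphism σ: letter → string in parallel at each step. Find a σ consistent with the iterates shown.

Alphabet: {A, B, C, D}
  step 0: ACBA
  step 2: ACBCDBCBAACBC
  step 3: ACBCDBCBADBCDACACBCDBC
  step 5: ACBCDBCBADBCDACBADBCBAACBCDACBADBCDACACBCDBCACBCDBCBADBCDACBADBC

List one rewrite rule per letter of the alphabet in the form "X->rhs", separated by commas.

  step 2 ⇒ step 3: ACBCDBCBAACBC ⇒ AC·BC·D·BC·BA·D·BC·D·AC·AC·BC·D·BC
    A ↦ AC
    B ↦ D
    C ↦ BC
    D ↦ BA

A->AC, B->D, C->BC, D->BA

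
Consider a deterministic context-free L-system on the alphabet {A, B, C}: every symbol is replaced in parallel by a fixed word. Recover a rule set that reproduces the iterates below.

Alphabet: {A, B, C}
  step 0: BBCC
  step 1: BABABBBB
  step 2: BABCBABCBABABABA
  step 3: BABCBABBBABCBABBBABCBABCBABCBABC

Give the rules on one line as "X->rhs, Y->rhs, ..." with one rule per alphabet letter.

A->BC, B->BA, C->BB

  step 2 ⇒ step 3: BABCBABCBABABABA ⇒ BA·BC·BA·BB·BA·BC·BA·BB·BA·BC·BA·BC·BA·BC·BA·BC
    A ↦ BC
    B ↦ BA
    C ↦ BB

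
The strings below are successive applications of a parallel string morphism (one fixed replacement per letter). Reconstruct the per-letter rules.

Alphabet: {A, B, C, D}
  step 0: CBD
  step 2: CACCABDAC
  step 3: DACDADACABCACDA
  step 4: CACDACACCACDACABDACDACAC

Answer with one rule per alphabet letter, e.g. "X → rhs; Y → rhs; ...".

A->C, B->AB, C->DA, D->CA

  step 3 ⇒ step 4: DACDADACABCACDA ⇒ CA·C·DA·CA·C·CA·C·DA·C·AB·DA·C·DA·CA·C
    A ↦ C
    B ↦ AB
    C ↦ DA
    D ↦ CA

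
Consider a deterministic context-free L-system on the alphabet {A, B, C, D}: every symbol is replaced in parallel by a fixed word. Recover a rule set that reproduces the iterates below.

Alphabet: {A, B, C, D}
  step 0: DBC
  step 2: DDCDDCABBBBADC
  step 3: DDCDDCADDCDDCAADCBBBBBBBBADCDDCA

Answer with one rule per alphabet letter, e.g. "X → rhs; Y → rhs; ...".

A->ADC, B->BB, C->A, D->DDC

  step 2 ⇒ step 3: DDCDDCABBBBADC ⇒ DDC·DDC·A·DDC·DDC·A·ADC·BB·BB·BB·BB·ADC·DDC·A
    A ↦ ADC
    B ↦ BB
    C ↦ A
    D ↦ DDC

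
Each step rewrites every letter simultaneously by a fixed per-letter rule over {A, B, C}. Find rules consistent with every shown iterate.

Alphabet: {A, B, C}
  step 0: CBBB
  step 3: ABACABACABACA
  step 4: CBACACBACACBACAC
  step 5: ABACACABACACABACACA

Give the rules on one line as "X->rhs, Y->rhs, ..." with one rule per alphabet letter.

  step 4 ⇒ step 5: CBACACBACACBACAC ⇒ A·BA·C·A·C·A·BA·C·A·C·A·BA·C·A·C·A
    A ↦ C
    B ↦ BA
    C ↦ A

A->C, B->BA, C->A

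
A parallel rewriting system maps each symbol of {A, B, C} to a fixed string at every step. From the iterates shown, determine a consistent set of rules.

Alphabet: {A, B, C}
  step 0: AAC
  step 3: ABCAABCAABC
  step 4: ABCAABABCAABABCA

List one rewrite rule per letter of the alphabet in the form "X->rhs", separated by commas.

  step 3 ⇒ step 4: ABCAABCAABC ⇒ AB·C·A·AB·AB·C·A·AB·AB·C·A
    A ↦ AB
    B ↦ C
    C ↦ A

A->AB, B->C, C->A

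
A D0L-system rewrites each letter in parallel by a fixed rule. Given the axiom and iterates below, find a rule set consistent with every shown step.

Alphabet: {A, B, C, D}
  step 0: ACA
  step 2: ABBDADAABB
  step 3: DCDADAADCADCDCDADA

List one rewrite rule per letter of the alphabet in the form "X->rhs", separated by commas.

A->DC, B->DA, C->BB, D->A

  step 2 ⇒ step 3: ABBDADAABB ⇒ DC·DA·DA·A·DC·A·DC·DC·DA·DA
    A ↦ DC
    B ↦ DA
    D ↦ A
    C ↦ BB  (constrained at step 0)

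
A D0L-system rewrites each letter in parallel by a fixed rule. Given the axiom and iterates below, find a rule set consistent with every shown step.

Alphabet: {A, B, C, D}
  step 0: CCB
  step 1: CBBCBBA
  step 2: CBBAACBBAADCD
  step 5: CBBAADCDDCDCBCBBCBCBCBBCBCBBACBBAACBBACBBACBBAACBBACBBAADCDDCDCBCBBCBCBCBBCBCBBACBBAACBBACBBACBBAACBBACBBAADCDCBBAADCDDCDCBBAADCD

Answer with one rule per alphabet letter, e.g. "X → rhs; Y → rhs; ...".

  step 1 ⇒ step 2: CBBCBBA ⇒ CBB·A·A·CBB·A·A·DCD
    A ↦ DCD
    B ↦ A
    C ↦ CBB
    D ↦ CB  (constrained at step 2)

A->DCD, B->A, C->CBB, D->CB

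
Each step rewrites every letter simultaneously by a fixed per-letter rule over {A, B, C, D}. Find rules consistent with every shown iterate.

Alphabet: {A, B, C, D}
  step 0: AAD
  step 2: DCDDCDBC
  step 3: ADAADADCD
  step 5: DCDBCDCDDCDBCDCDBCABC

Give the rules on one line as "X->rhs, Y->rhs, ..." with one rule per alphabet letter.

A->BC, B->DC, C->D, D->A

  step 2 ⇒ step 3: DCDDCDBC ⇒ A·D·A·A·D·A·DC·D
    B ↦ DC
    C ↦ D
    D ↦ A
    A ↦ BC  (constrained at step 0)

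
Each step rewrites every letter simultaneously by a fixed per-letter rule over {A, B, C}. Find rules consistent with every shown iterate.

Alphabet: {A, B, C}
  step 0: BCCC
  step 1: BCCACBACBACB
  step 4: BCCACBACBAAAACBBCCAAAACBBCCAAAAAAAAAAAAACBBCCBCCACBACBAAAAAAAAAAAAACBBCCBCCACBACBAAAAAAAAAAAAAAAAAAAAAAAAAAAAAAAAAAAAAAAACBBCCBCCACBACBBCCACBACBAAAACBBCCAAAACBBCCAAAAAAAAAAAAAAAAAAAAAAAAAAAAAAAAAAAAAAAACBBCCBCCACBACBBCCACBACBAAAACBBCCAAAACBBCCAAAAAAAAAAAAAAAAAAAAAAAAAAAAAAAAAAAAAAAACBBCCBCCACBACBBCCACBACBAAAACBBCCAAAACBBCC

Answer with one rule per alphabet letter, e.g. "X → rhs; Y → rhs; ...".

  step 0 ⇒ step 1: BCCC ⇒ BCC·ACB·ACB·ACB
    B ↦ BCC
    C ↦ ACB
    A ↦ AAA  (constrained at step 1)

A->AAA, B->BCC, C->ACB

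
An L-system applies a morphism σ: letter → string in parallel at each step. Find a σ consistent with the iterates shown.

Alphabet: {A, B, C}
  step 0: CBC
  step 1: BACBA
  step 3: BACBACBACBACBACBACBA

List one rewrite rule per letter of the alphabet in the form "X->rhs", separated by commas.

A->BAC, B->C, C->BA

  step 0 ⇒ step 1: CBC ⇒ BA·C·BA
    B ↦ C
    C ↦ BA
    A ↦ BAC  (constrained at step 1)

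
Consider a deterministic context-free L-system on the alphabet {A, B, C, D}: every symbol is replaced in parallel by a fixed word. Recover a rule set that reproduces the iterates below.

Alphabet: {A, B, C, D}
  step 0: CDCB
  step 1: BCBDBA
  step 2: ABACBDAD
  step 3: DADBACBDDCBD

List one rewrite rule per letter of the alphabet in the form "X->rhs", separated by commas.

A->D, B->A, C->B, D->CBD

  step 2 ⇒ step 3: ABACBDAD ⇒ D·A·D·B·A·CBD·D·CBD
    A ↦ D
    B ↦ A
    C ↦ B
    D ↦ CBD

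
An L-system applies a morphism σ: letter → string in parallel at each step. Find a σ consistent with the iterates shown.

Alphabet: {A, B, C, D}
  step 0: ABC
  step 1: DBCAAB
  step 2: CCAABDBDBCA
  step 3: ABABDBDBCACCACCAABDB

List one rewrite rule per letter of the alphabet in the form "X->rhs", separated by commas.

A->DB, B->CA, C->AB, D->C

  step 2 ⇒ step 3: CCAABDBDBCA ⇒ AB·AB·DB·DB·CA·C·CA·C·CA·AB·DB
    A ↦ DB
    B ↦ CA
    C ↦ AB
    D ↦ C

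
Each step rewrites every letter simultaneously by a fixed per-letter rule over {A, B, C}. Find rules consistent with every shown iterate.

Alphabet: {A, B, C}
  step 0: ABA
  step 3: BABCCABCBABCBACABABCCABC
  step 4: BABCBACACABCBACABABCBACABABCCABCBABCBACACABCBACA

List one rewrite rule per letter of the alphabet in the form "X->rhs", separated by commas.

A->BC, B->BA, C->CA

  step 3 ⇒ step 4: BABCCABCBABCBACABABCCABC ⇒ BA·BC·BA·CA·CA·BC·BA·CA·BA·BC·BA·CA·BA·BC·CA·BC·BA·BC·BA·CA·CA·BC·BA·CA
    A ↦ BC
    B ↦ BA
    C ↦ CA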